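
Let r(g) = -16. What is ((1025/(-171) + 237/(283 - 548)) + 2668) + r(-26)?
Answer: 119863228/45315 ≈ 2645.1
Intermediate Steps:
((1025/(-171) + 237/(283 - 548)) + 2668) + r(-26) = ((1025/(-171) + 237/(283 - 548)) + 2668) - 16 = ((1025*(-1/171) + 237/(-265)) + 2668) - 16 = ((-1025/171 + 237*(-1/265)) + 2668) - 16 = ((-1025/171 - 237/265) + 2668) - 16 = (-312152/45315 + 2668) - 16 = 120588268/45315 - 16 = 119863228/45315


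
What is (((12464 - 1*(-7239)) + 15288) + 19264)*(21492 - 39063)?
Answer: -953314605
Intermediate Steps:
(((12464 - 1*(-7239)) + 15288) + 19264)*(21492 - 39063) = (((12464 + 7239) + 15288) + 19264)*(-17571) = ((19703 + 15288) + 19264)*(-17571) = (34991 + 19264)*(-17571) = 54255*(-17571) = -953314605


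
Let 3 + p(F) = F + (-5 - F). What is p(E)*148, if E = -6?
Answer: -1184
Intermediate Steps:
p(F) = -8 (p(F) = -3 + (F + (-5 - F)) = -3 - 5 = -8)
p(E)*148 = -8*148 = -1184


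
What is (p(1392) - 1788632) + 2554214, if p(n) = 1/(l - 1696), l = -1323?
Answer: 2311292057/3019 ≈ 7.6558e+5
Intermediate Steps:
p(n) = -1/3019 (p(n) = 1/(-1323 - 1696) = 1/(-3019) = -1/3019)
(p(1392) - 1788632) + 2554214 = (-1/3019 - 1788632) + 2554214 = -5399880009/3019 + 2554214 = 2311292057/3019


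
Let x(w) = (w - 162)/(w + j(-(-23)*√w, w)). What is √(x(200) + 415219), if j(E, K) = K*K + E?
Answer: √(41729509595 + 238750925*√2)/(5*√(4020 + 23*√2)) ≈ 644.38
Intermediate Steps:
j(E, K) = E + K² (j(E, K) = K² + E = E + K²)
x(w) = (-162 + w)/(w + w² + 23*√w) (x(w) = (w - 162)/(w + (-(-23)*√w + w²)) = (-162 + w)/(w + (23*√w + w²)) = (-162 + w)/(w + (w² + 23*√w)) = (-162 + w)/(w + w² + 23*√w))
√(x(200) + 415219) = √((-162 + 200)/(200 + 200² + 23*√200) + 415219) = √(38/(200 + 40000 + 23*(10*√2)) + 415219) = √(38/(200 + 40000 + 230*√2) + 415219) = √(38/(40200 + 230*√2) + 415219) = √(415219 + 38/(40200 + 230*√2))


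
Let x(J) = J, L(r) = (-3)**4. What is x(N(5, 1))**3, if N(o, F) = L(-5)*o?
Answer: 66430125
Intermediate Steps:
L(r) = 81
N(o, F) = 81*o
x(N(5, 1))**3 = (81*5)**3 = 405**3 = 66430125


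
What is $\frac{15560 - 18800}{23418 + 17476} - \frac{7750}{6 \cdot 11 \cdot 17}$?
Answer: $- \frac{80140945}{11470767} \approx -6.9865$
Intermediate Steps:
$\frac{15560 - 18800}{23418 + 17476} - \frac{7750}{6 \cdot 11 \cdot 17} = - \frac{3240}{40894} - \frac{7750}{66 \cdot 17} = \left(-3240\right) \frac{1}{40894} - \frac{7750}{1122} = - \frac{1620}{20447} - \frac{3875}{561} = - \frac{80140945}{11470767}$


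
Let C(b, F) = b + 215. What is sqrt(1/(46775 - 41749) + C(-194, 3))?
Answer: sqrt(530479222)/5026 ≈ 4.5826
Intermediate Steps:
C(b, F) = 215 + b
sqrt(1/(46775 - 41749) + C(-194, 3)) = sqrt(1/(46775 - 41749) + (215 - 194)) = sqrt(1/5026 + 21) = sqrt(105547/5026) = sqrt(530479222)/5026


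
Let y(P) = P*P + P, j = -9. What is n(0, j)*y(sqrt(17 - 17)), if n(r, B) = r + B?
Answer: 0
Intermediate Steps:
n(r, B) = B + r
y(P) = P + P**2 (y(P) = P**2 + P = P + P**2)
n(0, j)*y(sqrt(17 - 17)) = (-9 + 0)*(sqrt(17 - 17)*(1 + sqrt(17 - 17))) = -9*sqrt(0)*(1 + sqrt(0)) = -0*(1 + 0) = -0 = -9*0 = 0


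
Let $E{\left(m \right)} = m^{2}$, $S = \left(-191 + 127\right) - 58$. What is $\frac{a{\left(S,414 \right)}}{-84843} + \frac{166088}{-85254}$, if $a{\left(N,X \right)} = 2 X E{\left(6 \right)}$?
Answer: $- \frac{71079724}{30911133} \approx -2.2995$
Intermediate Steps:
$S = -122$ ($S = -64 - 58 = -122$)
$a{\left(N,X \right)} = 72 X$ ($a{\left(N,X \right)} = 2 X 6^{2} = 2 X 36 = 72 X$)
$\frac{a{\left(S,414 \right)}}{-84843} + \frac{166088}{-85254} = \frac{72 \cdot 414}{-84843} + \frac{166088}{-85254} = 29808 \left(- \frac{1}{84843}\right) + 166088 \left(- \frac{1}{85254}\right) = - \frac{3312}{9427} - \frac{6388}{3279} = - \frac{71079724}{30911133}$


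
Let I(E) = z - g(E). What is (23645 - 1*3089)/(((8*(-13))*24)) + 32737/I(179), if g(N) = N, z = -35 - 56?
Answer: -3635903/28080 ≈ -129.48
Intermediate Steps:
z = -91
I(E) = -91 - E
(23645 - 1*3089)/(((8*(-13))*24)) + 32737/I(179) = (23645 - 1*3089)/(((8*(-13))*24)) + 32737/(-91 - 1*179) = (23645 - 3089)/((-104*24)) + 32737/(-91 - 179) = 20556/(-2496) + 32737/(-270) = 20556*(-1/2496) + 32737*(-1/270) = -1713/208 - 32737/270 = -3635903/28080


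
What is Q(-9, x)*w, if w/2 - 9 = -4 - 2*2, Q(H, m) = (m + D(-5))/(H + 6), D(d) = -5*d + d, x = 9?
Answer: -58/3 ≈ -19.333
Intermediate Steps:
D(d) = -4*d
Q(H, m) = (20 + m)/(6 + H) (Q(H, m) = (m - 4*(-5))/(H + 6) = (m + 20)/(6 + H) = (20 + m)/(6 + H))
w = 2 (w = 18 + 2*(-4 - 2*2) = 18 + 2*(-4 - 4) = 18 + 2*(-8) = 18 - 16 = 2)
Q(-9, x)*w = ((20 + 9)/(6 - 9))*2 = (29/(-3))*2 = -⅓*29*2 = -29/3*2 = -58/3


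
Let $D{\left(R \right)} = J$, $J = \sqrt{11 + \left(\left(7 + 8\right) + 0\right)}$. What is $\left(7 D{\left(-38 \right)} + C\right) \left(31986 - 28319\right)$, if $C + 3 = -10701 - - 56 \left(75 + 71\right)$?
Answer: $-9270176 + 25669 \sqrt{26} \approx -9.1393 \cdot 10^{6}$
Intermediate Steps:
$J = \sqrt{26}$ ($J = \sqrt{11 + \left(15 + 0\right)} = \sqrt{11 + 15} = \sqrt{26} \approx 5.099$)
$D{\left(R \right)} = \sqrt{26}$
$C = -2528$ ($C = -3 - \left(10701 - 56 \left(75 + 71\right)\right) = -3 - \left(10701 - 8176\right) = -3 - 2525 = -2528$)
$\left(7 D{\left(-38 \right)} + C\right) \left(31986 - 28319\right) = \left(7 \sqrt{26} - 2528\right) \left(31986 - 28319\right) = \left(-2528 + 7 \sqrt{26}\right) 3667 = -9270176 + 25669 \sqrt{26}$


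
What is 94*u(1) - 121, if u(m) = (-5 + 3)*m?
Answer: -309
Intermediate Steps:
u(m) = -2*m
94*u(1) - 121 = 94*(-2*1) - 121 = 94*(-2) - 121 = -188 - 121 = -309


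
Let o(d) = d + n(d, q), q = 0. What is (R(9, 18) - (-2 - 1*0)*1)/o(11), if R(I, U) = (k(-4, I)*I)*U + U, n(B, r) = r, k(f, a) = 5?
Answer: 830/11 ≈ 75.455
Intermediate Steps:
R(I, U) = U + 5*I*U (R(I, U) = (5*I)*U + U = 5*I*U + U = U + 5*I*U)
o(d) = d (o(d) = d + 0 = d)
(R(9, 18) - (-2 - 1*0)*1)/o(11) = (18*(1 + 5*9) - (-2 - 1*0)*1)/11 = (18*(1 + 45) - (-2 + 0)*1)*(1/11) = (18*46 - 1*(-2)*1)*(1/11) = (828 + 2*1)*(1/11) = (828 + 2)*(1/11) = 830*(1/11) = 830/11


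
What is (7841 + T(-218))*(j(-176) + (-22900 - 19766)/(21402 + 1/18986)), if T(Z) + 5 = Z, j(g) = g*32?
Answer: -17439946617852616/406338373 ≈ -4.2920e+7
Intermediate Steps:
j(g) = 32*g
T(Z) = -5 + Z
(7841 + T(-218))*(j(-176) + (-22900 - 19766)/(21402 + 1/18986)) = (7841 + (-5 - 218))*(32*(-176) + (-22900 - 19766)/(21402 + 1/18986)) = (7841 - 223)*(-5632 - 42666/(21402 + 1/18986)) = 7618*(-5632 - 42666/406338373/18986) = 7618*(-5632 - 42666*18986/406338373) = 7618*(-5632 - 810056676/406338373) = 7618*(-2289307773412/406338373) = -17439946617852616/406338373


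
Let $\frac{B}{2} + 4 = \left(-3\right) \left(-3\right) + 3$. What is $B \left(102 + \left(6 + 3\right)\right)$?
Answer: $1776$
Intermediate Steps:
$B = 16$ ($B = -8 + 2 \left(\left(-3\right) \left(-3\right) + 3\right) = -8 + 2 \left(9 + 3\right) = -8 + 2 \cdot 12 = -8 + 24 = 16$)
$B \left(102 + \left(6 + 3\right)\right) = 16 \left(102 + \left(6 + 3\right)\right) = 16 \left(102 + 9\right) = 16 \cdot 111 = 1776$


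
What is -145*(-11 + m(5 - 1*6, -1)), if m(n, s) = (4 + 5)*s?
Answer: 2900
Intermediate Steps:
m(n, s) = 9*s
-145*(-11 + m(5 - 1*6, -1)) = -145*(-11 + 9*(-1)) = -145*(-11 - 9) = -145*(-20) = 2900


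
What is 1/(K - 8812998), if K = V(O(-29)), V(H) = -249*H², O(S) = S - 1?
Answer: -1/9037098 ≈ -1.1066e-7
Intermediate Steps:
O(S) = -1 + S
K = -224100 (K = -249*(-1 - 29)² = -249*(-30)² = -249*900 = -224100)
1/(K - 8812998) = 1/(-224100 - 8812998) = 1/(-9037098) = -1/9037098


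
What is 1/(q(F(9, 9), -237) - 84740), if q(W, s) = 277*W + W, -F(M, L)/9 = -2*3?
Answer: -1/69728 ≈ -1.4341e-5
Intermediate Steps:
F(M, L) = 54 (F(M, L) = -(-18)*3 = -9*(-6) = 54)
q(W, s) = 278*W
1/(q(F(9, 9), -237) - 84740) = 1/(278*54 - 84740) = 1/(15012 - 84740) = 1/(-69728) = -1/69728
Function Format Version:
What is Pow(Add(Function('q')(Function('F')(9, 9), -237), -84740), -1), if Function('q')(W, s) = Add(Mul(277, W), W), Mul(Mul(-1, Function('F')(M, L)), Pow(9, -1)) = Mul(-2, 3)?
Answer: Rational(-1, 69728) ≈ -1.4341e-5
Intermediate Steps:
Function('F')(M, L) = 54 (Function('F')(M, L) = Mul(-9, Mul(-2, 3)) = Mul(-9, -6) = 54)
Function('q')(W, s) = Mul(278, W)
Pow(Add(Function('q')(Function('F')(9, 9), -237), -84740), -1) = Pow(Add(Mul(278, 54), -84740), -1) = Pow(Add(15012, -84740), -1) = Pow(-69728, -1) = Rational(-1, 69728)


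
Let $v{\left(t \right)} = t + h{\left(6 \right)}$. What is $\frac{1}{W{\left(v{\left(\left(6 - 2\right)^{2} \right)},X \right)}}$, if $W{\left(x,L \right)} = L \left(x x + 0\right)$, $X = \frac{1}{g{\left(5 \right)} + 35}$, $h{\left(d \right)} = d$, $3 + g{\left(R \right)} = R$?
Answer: $\frac{37}{484} \approx 0.076446$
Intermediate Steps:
$g{\left(R \right)} = -3 + R$
$v{\left(t \right)} = 6 + t$ ($v{\left(t \right)} = t + 6 = 6 + t$)
$X = \frac{1}{37}$ ($X = \frac{1}{\left(-3 + 5\right) + 35} = \frac{1}{2 + 35} = \frac{1}{37} \approx 0.027027$)
$W{\left(x,L \right)} = L x^{2}$ ($W{\left(x,L \right)} = L \left(x^{2} + 0\right) = L x^{2}$)
$\frac{1}{W{\left(v{\left(\left(6 - 2\right)^{2} \right)},X \right)}} = \frac{1}{\frac{1}{37} \left(6 + \left(6 - 2\right)^{2}\right)^{2}} = \frac{1}{\frac{1}{37} \left(6 + 4^{2}\right)^{2}} = \frac{1}{\frac{1}{37} \left(6 + 16\right)^{2}} = \frac{1}{\frac{1}{37} \cdot 22^{2}} = \frac{1}{\frac{1}{37} \cdot 484} = \frac{1}{\frac{484}{37}} = \frac{37}{484}$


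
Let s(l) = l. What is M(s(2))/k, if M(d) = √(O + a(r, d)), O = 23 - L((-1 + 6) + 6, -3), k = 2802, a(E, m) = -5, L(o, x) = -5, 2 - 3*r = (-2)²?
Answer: √23/2802 ≈ 0.0017116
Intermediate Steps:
r = -⅔ (r = ⅔ - ⅓*(-2)² = ⅔ - ⅓*4 = ⅔ - 4/3 = -⅔ ≈ -0.66667)
O = 28 (O = 23 - 1*(-5) = 23 + 5 = 28)
M(d) = √23 (M(d) = √(28 - 5) = √23)
M(s(2))/k = √23/2802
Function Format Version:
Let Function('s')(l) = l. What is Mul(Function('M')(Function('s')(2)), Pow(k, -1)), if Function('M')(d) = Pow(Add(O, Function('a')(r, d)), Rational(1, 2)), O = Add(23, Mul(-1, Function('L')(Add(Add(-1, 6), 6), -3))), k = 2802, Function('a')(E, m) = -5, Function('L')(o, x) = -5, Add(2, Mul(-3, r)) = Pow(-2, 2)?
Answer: Mul(Rational(1, 2802), Pow(23, Rational(1, 2))) ≈ 0.0017116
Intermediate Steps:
r = Rational(-2, 3) (r = Add(Rational(2, 3), Mul(Rational(-1, 3), Pow(-2, 2))) = Add(Rational(2, 3), Mul(Rational(-1, 3), 4)) = Add(Rational(2, 3), Rational(-4, 3)) = Rational(-2, 3) ≈ -0.66667)
O = 28 (O = Add(23, Mul(-1, -5)) = Add(23, 5) = 28)
Function('M')(d) = Pow(23, Rational(1, 2)) (Function('M')(d) = Pow(Add(28, -5), Rational(1, 2)) = Pow(23, Rational(1, 2)))
Mul(Function('M')(Function('s')(2)), Pow(k, -1)) = Mul(Pow(23, Rational(1, 2)), Pow(2802, -1)) = Mul(Pow(23, Rational(1, 2)), Rational(1, 2802)) = Mul(Rational(1, 2802), Pow(23, Rational(1, 2)))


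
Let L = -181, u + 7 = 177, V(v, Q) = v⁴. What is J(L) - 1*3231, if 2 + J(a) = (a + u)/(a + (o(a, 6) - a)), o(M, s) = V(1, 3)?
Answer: -3244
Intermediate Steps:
o(M, s) = 1 (o(M, s) = 1⁴ = 1)
u = 170 (u = -7 + 177 = 170)
J(a) = 168 + a (J(a) = -2 + (a + 170)/(a + (1 - a)) = -2 + (170 + a)/1 = -2 + (170 + a)*1 = -2 + (170 + a) = 168 + a)
J(L) - 1*3231 = (168 - 181) - 1*3231 = -13 - 3231 = -3244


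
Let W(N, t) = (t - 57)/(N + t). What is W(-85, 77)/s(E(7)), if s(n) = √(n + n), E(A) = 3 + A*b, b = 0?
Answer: -5*√6/12 ≈ -1.0206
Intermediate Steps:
W(N, t) = (-57 + t)/(N + t)
E(A) = 3 (E(A) = 3 + A*0 = 3 + 0 = 3)
s(n) = √2*√n (s(n) = √(2*n) = √2*√n)
W(-85, 77)/s(E(7)) = ((-57 + 77)/(-85 + 77))/((√2*√3)) = (20/(-8))/(√6) = (-⅛*20)*(√6/6) = -5*√6/12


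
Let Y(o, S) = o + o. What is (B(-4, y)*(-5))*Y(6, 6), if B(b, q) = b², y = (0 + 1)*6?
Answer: -960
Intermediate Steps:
y = 6 (y = 1*6 = 6)
Y(o, S) = 2*o
(B(-4, y)*(-5))*Y(6, 6) = ((-4)²*(-5))*(2*6) = (16*(-5))*12 = -80*12 = -960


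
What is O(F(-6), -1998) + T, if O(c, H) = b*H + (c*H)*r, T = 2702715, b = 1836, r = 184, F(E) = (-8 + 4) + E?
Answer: 2710707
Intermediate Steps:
F(E) = -4 + E
O(c, H) = 1836*H + 184*H*c (O(c, H) = 1836*H + (c*H)*184 = 1836*H + (H*c)*184 = 1836*H + 184*H*c)
O(F(-6), -1998) + T = 4*(-1998)*(459 + 46*(-4 - 6)) + 2702715 = 4*(-1998)*(459 + 46*(-10)) + 2702715 = 4*(-1998)*(459 - 460) + 2702715 = 4*(-1998)*(-1) + 2702715 = 7992 + 2702715 = 2710707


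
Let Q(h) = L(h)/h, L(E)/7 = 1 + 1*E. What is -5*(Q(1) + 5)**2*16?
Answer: -28880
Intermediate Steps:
L(E) = 7 + 7*E (L(E) = 7*(1 + 1*E) = 7*(1 + E) = 7 + 7*E)
Q(h) = (7 + 7*h)/h
-5*(Q(1) + 5)**2*16 = -5*((7 + 7/1) + 5)**2*16 = -5*((7 + 7*1) + 5)**2*16 = -5*((7 + 7) + 5)**2*16 = -5*(14 + 5)**2*16 = -5*19**2*16 = -5*361*16 = -1805*16 = -28880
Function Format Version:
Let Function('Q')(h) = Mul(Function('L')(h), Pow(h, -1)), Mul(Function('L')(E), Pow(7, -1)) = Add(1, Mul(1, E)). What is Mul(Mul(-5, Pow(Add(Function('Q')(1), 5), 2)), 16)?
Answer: -28880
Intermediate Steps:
Function('L')(E) = Add(7, Mul(7, E)) (Function('L')(E) = Mul(7, Add(1, Mul(1, E))) = Mul(7, Add(1, E)) = Add(7, Mul(7, E)))
Function('Q')(h) = Mul(Pow(h, -1), Add(7, Mul(7, h))) (Function('Q')(h) = Mul(Add(7, Mul(7, h)), Pow(h, -1)) = Mul(Pow(h, -1), Add(7, Mul(7, h))))
Mul(Mul(-5, Pow(Add(Function('Q')(1), 5), 2)), 16) = Mul(Mul(-5, Pow(Add(Add(7, Mul(7, Pow(1, -1))), 5), 2)), 16) = Mul(Mul(-5, Pow(Add(Add(7, Mul(7, 1)), 5), 2)), 16) = Mul(Mul(-5, Pow(Add(Add(7, 7), 5), 2)), 16) = Mul(Mul(-5, Pow(Add(14, 5), 2)), 16) = Mul(Mul(-5, Pow(19, 2)), 16) = Mul(Mul(-5, 361), 16) = Mul(-1805, 16) = -28880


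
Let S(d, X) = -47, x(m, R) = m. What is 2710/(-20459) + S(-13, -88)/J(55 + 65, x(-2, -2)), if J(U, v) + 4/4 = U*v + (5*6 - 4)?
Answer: 378923/4398685 ≈ 0.086145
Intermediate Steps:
J(U, v) = 25 + U*v (J(U, v) = -1 + (U*v + (5*6 - 4)) = -1 + (U*v + (30 - 4)) = -1 + (U*v + 26) = -1 + (26 + U*v) = 25 + U*v)
2710/(-20459) + S(-13, -88)/J(55 + 65, x(-2, -2)) = 2710/(-20459) - 47/(25 + (55 + 65)*(-2)) = 2710*(-1/20459) - 47/(25 + 120*(-2)) = -2710/20459 - 47/(25 - 240) = -2710/20459 - 47/(-215) = -2710/20459 - 47*(-1/215) = -2710/20459 + 47/215 = 378923/4398685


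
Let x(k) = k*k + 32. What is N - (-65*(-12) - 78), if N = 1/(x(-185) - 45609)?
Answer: -7969105/11352 ≈ -702.00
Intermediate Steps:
x(k) = 32 + k² (x(k) = k² + 32 = 32 + k²)
N = -1/11352 (N = 1/((32 + (-185)²) - 45609) = 1/((32 + 34225) - 45609) = 1/(34257 - 45609) = 1/(-11352) = -1/11352 ≈ -8.8090e-5)
N - (-65*(-12) - 78) = -1/11352 - (-65*(-12) - 78) = -1/11352 - (780 - 78) = -1/11352 - 1*702 = -1/11352 - 702 = -7969105/11352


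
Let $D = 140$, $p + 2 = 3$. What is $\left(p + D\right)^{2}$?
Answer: $19881$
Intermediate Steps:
$p = 1$ ($p = -2 + 3 = 1$)
$\left(p + D\right)^{2} = \left(1 + 140\right)^{2} = 141^{2} = 19881$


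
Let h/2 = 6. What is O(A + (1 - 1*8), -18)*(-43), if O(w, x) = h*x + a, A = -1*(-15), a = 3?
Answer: 9159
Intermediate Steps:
h = 12 (h = 2*6 = 12)
A = 15
O(w, x) = 3 + 12*x (O(w, x) = 12*x + 3 = 3 + 12*x)
O(A + (1 - 1*8), -18)*(-43) = (3 + 12*(-18))*(-43) = (3 - 216)*(-43) = -213*(-43) = 9159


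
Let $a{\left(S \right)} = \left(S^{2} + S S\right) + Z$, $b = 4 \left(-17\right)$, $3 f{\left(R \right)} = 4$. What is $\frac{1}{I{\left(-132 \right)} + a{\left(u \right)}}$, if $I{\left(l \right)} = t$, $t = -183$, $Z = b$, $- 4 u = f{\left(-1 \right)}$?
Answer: $- \frac{9}{2257} \approx -0.0039876$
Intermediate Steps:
$f{\left(R \right)} = \frac{4}{3}$ ($f{\left(R \right)} = \frac{1}{3} \cdot 4 = \frac{4}{3}$)
$b = -68$
$u = - \frac{1}{3}$ ($u = \left(- \frac{1}{4}\right) \frac{4}{3} = - \frac{1}{3} \approx -0.33333$)
$Z = -68$
$I{\left(l \right)} = -183$
$a{\left(S \right)} = -68 + 2 S^{2}$ ($a{\left(S \right)} = \left(S^{2} + S S\right) - 68 = \left(S^{2} + S^{2}\right) - 68 = 2 S^{2} - 68 = -68 + 2 S^{2}$)
$\frac{1}{I{\left(-132 \right)} + a{\left(u \right)}} = \frac{1}{-183 - \left(68 - 2 \left(- \frac{1}{3}\right)^{2}\right)} = \frac{1}{-183 + \left(-68 + 2 \cdot \frac{1}{9}\right)} = \frac{1}{-183 + \left(-68 + \frac{2}{9}\right)} = \frac{1}{-183 - \frac{610}{9}} = \frac{1}{- \frac{2257}{9}} = - \frac{9}{2257}$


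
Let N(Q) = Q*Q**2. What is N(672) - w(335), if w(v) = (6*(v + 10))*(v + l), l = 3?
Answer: 302764788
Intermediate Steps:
w(v) = (3 + v)*(60 + 6*v) (w(v) = (6*(v + 10))*(v + 3) = (6*(10 + v))*(3 + v) = (60 + 6*v)*(3 + v) = (3 + v)*(60 + 6*v))
N(Q) = Q**3
N(672) - w(335) = 672**3 - (180 + 6*335**2 + 78*335) = 303464448 - (180 + 6*112225 + 26130) = 303464448 - (180 + 673350 + 26130) = 303464448 - 1*699660 = 303464448 - 699660 = 302764788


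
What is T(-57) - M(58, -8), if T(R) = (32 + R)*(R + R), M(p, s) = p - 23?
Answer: 2815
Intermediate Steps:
M(p, s) = -23 + p
T(R) = 2*R*(32 + R) (T(R) = (32 + R)*(2*R) = 2*R*(32 + R))
T(-57) - M(58, -8) = 2*(-57)*(32 - 57) - (-23 + 58) = 2*(-57)*(-25) - 1*35 = 2850 - 35 = 2815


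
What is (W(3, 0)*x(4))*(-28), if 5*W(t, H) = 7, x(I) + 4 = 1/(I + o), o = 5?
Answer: 1372/9 ≈ 152.44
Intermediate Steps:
x(I) = -4 + 1/(5 + I) (x(I) = -4 + 1/(I + 5) = -4 + 1/(5 + I))
W(t, H) = 7/5 (W(t, H) = (⅕)*7 = 7/5)
(W(3, 0)*x(4))*(-28) = (7*((-19 - 4*4)/(5 + 4))/5)*(-28) = (7*((-19 - 16)/9)/5)*(-28) = (7*((⅑)*(-35))/5)*(-28) = ((7/5)*(-35/9))*(-28) = -49/9*(-28) = 1372/9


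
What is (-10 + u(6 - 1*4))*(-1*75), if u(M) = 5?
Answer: 375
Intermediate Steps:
(-10 + u(6 - 1*4))*(-1*75) = (-10 + 5)*(-1*75) = -5*(-75) = 375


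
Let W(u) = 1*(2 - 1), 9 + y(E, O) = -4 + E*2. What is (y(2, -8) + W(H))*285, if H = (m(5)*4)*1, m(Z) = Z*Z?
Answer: -2280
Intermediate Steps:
m(Z) = Z²
y(E, O) = -13 + 2*E (y(E, O) = -9 + (-4 + E*2) = -9 + (-4 + 2*E) = -13 + 2*E)
H = 100 (H = (5²*4)*1 = (25*4)*1 = 100*1 = 100)
W(u) = 1 (W(u) = 1*1 = 1)
(y(2, -8) + W(H))*285 = ((-13 + 2*2) + 1)*285 = ((-13 + 4) + 1)*285 = (-9 + 1)*285 = -8*285 = -2280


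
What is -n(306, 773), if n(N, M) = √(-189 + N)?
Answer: -3*√13 ≈ -10.817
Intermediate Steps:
-n(306, 773) = -√(-189 + 306) = -√117 = -3*√13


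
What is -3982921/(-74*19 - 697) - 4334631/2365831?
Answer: 9413802243358/4975342593 ≈ 1892.1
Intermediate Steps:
-3982921/(-74*19 - 697) - 4334631/2365831 = -3982921/(-1406 - 697) - 4334631*1/2365831 = -3982921/(-2103) - 4334631/2365831 = -3982921*(-1/2103) - 4334631/2365831 = 3982921/2103 - 4334631/2365831 = 9413802243358/4975342593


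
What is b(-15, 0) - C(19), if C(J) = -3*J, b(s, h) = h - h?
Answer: 57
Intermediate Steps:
b(s, h) = 0
b(-15, 0) - C(19) = 0 - (-3)*19 = 0 - 1*(-57) = 0 + 57 = 57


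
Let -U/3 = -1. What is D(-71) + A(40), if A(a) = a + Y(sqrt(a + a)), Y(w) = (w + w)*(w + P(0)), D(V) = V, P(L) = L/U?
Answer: 129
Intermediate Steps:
U = 3 (U = -3*(-1) = 3)
P(L) = L/3
Y(w) = 2*w**2 (Y(w) = (w + w)*(w + (1/3)*0) = (2*w)*(w + 0) = (2*w)*w = 2*w**2)
A(a) = 5*a (A(a) = a + 2*(sqrt(a + a))**2 = a + 2*(sqrt(2*a))**2 = a + 2*(sqrt(2)*sqrt(a))**2 = a + 2*(2*a) = a + 4*a = 5*a)
D(-71) + A(40) = -71 + 5*40 = -71 + 200 = 129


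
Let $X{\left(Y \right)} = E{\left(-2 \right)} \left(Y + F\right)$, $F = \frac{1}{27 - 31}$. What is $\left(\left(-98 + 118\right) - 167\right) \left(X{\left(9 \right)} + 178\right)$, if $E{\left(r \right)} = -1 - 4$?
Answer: $- \frac{78939}{4} \approx -19735.0$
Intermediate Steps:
$E{\left(r \right)} = -5$ ($E{\left(r \right)} = -1 - 4 = -5$)
$F = - \frac{1}{4}$ ($F = \frac{1}{-4} = - \frac{1}{4} \approx -0.25$)
$X{\left(Y \right)} = \frac{5}{4} - 5 Y$ ($X{\left(Y \right)} = - 5 \left(Y - \frac{1}{4}\right) = - 5 \left(- \frac{1}{4} + Y\right) = \frac{5}{4} - 5 Y$)
$\left(\left(-98 + 118\right) - 167\right) \left(X{\left(9 \right)} + 178\right) = \left(\left(-98 + 118\right) - 167\right) \left(\left(\frac{5}{4} - 45\right) + 178\right) = \left(20 - 167\right) \left(\left(\frac{5}{4} - 45\right) + 178\right) = - 147 \left(- \frac{175}{4} + 178\right) = \left(-147\right) \frac{537}{4} = - \frac{78939}{4}$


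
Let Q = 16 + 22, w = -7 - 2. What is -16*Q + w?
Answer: -617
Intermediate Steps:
w = -9
Q = 38
-16*Q + w = -16*38 - 9 = -608 - 9 = -617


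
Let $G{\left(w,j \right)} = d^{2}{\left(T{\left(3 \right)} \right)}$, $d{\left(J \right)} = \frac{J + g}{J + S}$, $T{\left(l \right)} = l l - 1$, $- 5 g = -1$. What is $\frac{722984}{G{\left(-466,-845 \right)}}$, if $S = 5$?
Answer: $\frac{3054607400}{1681} \approx 1.8171 \cdot 10^{6}$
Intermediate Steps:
$g = \frac{1}{5}$ ($g = \left(- \frac{1}{5}\right) \left(-1\right) = \frac{1}{5} \approx 0.2$)
$T{\left(l \right)} = -1 + l^{2}$ ($T{\left(l \right)} = l^{2} - 1 = -1 + l^{2}$)
$d{\left(J \right)} = \frac{\frac{1}{5} + J}{5 + J}$ ($d{\left(J \right)} = \frac{J + \frac{1}{5}}{J + 5} = \frac{\frac{1}{5} + J}{5 + J}$)
$G{\left(w,j \right)} = \frac{1681}{4225}$ ($G{\left(w,j \right)} = \left(\frac{\frac{1}{5} - \left(1 - 3^{2}\right)}{5 - \left(1 - 3^{2}\right)}\right)^{2} = \left(\frac{\frac{1}{5} + \left(-1 + 9\right)}{5 + \left(-1 + 9\right)}\right)^{2} = \left(\frac{\frac{1}{5} + 8}{5 + 8}\right)^{2} = \left(\frac{1}{13} \cdot \frac{41}{5}\right)^{2} = \left(\frac{41}{65}\right)^{2} = \frac{1681}{4225}$)
$\frac{722984}{G{\left(-466,-845 \right)}} = \frac{722984}{\frac{1681}{4225}} = 722984 \cdot \frac{4225}{1681} = \frac{3054607400}{1681}$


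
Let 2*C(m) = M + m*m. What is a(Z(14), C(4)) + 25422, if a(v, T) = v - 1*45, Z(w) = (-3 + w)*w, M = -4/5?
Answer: 25531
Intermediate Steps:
M = -4/5 (M = -4*1/5 = -4/5 ≈ -0.80000)
C(m) = -2/5 + m**2/2 (C(m) = (-4/5 + m*m)/2 = (-4/5 + m**2)/2 = -2/5 + m**2/2)
Z(w) = w*(-3 + w)
a(v, T) = -45 + v (a(v, T) = v - 45 = -45 + v)
a(Z(14), C(4)) + 25422 = (-45 + 14*(-3 + 14)) + 25422 = (-45 + 14*11) + 25422 = (-45 + 154) + 25422 = 109 + 25422 = 25531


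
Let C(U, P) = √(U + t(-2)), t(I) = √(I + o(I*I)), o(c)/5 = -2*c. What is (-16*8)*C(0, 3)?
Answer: -128*42^(¼)*√I ≈ -230.41 - 230.41*I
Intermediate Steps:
o(c) = -10*c (o(c) = 5*(-2*c) = -10*c)
t(I) = √(I - 10*I²) (t(I) = √(I - 10*I*I) = √(I - 10*I²))
C(U, P) = √(U + I*√42) (C(U, P) = √(U + √(-2*(1 - 10*(-2)))) = √(U + √(-2*(1 + 20))) = √(U + √(-2*21)) = √(U + √(-42)) = √(U + I*√42))
(-16*8)*C(0, 3) = (-16*8)*√(0 + I*√42) = -128*42^(¼)*√I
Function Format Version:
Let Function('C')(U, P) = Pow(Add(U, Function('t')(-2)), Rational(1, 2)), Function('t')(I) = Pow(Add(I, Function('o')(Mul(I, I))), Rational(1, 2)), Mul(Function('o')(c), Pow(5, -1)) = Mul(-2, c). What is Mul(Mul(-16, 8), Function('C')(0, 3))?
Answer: Mul(-128, Pow(42, Rational(1, 4)), Pow(I, Rational(1, 2))) ≈ Add(-230.41, Mul(-230.41, I))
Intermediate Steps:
Function('o')(c) = Mul(-10, c) (Function('o')(c) = Mul(5, Mul(-2, c)) = Mul(-10, c))
Function('t')(I) = Pow(Add(I, Mul(-10, Pow(I, 2))), Rational(1, 2)) (Function('t')(I) = Pow(Add(I, Mul(-10, Mul(I, I))), Rational(1, 2)) = Pow(Add(I, Mul(-10, Pow(I, 2))), Rational(1, 2)))
Function('C')(U, P) = Pow(Add(U, Mul(I, Pow(42, Rational(1, 2)))), Rational(1, 2)) (Function('C')(U, P) = Pow(Add(U, Pow(Mul(-2, Add(1, Mul(-10, -2))), Rational(1, 2))), Rational(1, 2)) = Pow(Add(U, Pow(Mul(-2, Add(1, 20)), Rational(1, 2))), Rational(1, 2)) = Pow(Add(U, Pow(Mul(-2, 21), Rational(1, 2))), Rational(1, 2)) = Pow(Add(U, Pow(-42, Rational(1, 2))), Rational(1, 2)) = Pow(Add(U, Mul(I, Pow(42, Rational(1, 2)))), Rational(1, 2)))
Mul(Mul(-16, 8), Function('C')(0, 3)) = Mul(Mul(-16, 8), Pow(Add(0, Mul(I, Pow(42, Rational(1, 2)))), Rational(1, 2))) = Mul(-128, Pow(Mul(I, Pow(42, Rational(1, 2))), Rational(1, 2))) = Mul(-128, Mul(Pow(42, Rational(1, 4)), Pow(I, Rational(1, 2)))) = Mul(-128, Pow(42, Rational(1, 4)), Pow(I, Rational(1, 2)))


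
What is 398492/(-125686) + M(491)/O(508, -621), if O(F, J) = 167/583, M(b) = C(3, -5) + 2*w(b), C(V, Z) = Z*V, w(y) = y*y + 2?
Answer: 17664759041737/10494781 ≈ 1.6832e+6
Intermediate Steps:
w(y) = 2 + y**2 (w(y) = y**2 + 2 = 2 + y**2)
C(V, Z) = V*Z
M(b) = -11 + 2*b**2 (M(b) = 3*(-5) + 2*(2 + b**2) = -15 + (4 + 2*b**2) = -11 + 2*b**2)
O(F, J) = 167/583 (O(F, J) = 167*(1/583) = 167/583)
398492/(-125686) + M(491)/O(508, -621) = 398492/(-125686) + (-11 + 2*491**2)/(167/583) = 398492*(-1/125686) + (-11 + 2*241081)*(583/167) = -199246/62843 + (-11 + 482162)*(583/167) = -199246/62843 + 482151*(583/167) = -199246/62843 + 281094033/167 = 17664759041737/10494781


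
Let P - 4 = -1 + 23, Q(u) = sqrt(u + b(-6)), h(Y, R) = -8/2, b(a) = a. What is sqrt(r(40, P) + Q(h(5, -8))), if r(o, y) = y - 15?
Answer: sqrt(11 + I*sqrt(10)) ≈ 3.35 + 0.47198*I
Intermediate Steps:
h(Y, R) = -4 (h(Y, R) = -8*1/2 = -4)
Q(u) = sqrt(-6 + u) (Q(u) = sqrt(u - 6) = sqrt(-6 + u))
P = 26 (P = 4 + (-1 + 23) = 4 + 22 = 26)
r(o, y) = -15 + y
sqrt(r(40, P) + Q(h(5, -8))) = sqrt((-15 + 26) + sqrt(-6 - 4)) = sqrt(11 + sqrt(-10)) = sqrt(11 + I*sqrt(10))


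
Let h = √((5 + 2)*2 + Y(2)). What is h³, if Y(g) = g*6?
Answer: 26*√26 ≈ 132.57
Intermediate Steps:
Y(g) = 6*g
h = √26 (h = √((5 + 2)*2 + 6*2) = √(7*2 + 12) = √(14 + 12) = √26 ≈ 5.0990)
h³ = (√26)³ = 26*√26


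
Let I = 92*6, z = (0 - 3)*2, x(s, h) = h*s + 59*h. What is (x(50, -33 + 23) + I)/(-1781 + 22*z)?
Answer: 538/1913 ≈ 0.28123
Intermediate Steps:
x(s, h) = 59*h + h*s
z = -6 (z = -3*2 = -6)
I = 552
(x(50, -33 + 23) + I)/(-1781 + 22*z) = ((-33 + 23)*(59 + 50) + 552)/(-1781 + 22*(-6)) = (-10*109 + 552)/(-1781 - 132) = (-1090 + 552)/(-1913) = -538*(-1/1913) = 538/1913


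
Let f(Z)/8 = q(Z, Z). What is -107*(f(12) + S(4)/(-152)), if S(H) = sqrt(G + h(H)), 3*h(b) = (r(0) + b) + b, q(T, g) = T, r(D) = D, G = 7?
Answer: -10272 + 107*sqrt(87)/456 ≈ -10270.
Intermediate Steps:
f(Z) = 8*Z
h(b) = 2*b/3 (h(b) = ((0 + b) + b)/3 = (b + b)/3 = (2*b)/3 = 2*b/3)
S(H) = sqrt(7 + 2*H/3)
-107*(f(12) + S(4)/(-152)) = -107*(8*12 + (sqrt(63 + 6*4)/3)/(-152)) = -107*(96 + (sqrt(63 + 24)/3)*(-1/152)) = -107*(96 + (sqrt(87)/3)*(-1/152)) = -107*(96 - sqrt(87)/456) = -10272 + 107*sqrt(87)/456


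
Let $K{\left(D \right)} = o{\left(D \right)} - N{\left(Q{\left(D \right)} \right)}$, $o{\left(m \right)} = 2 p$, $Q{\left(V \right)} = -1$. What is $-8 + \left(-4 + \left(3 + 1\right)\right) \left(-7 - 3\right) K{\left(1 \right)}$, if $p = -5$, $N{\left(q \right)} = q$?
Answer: $-8$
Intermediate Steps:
$o{\left(m \right)} = -10$ ($o{\left(m \right)} = 2 \left(-5\right) = -10$)
$K{\left(D \right)} = -9$ ($K{\left(D \right)} = -10 - -1 = -10 + 1 = -9$)
$-8 + \left(-4 + \left(3 + 1\right)\right) \left(-7 - 3\right) K{\left(1 \right)} = -8 + \left(-4 + \left(3 + 1\right)\right) \left(-7 - 3\right) \left(-9\right) = -8 + \left(-4 + 4\right) \left(-10\right) \left(-9\right) = -8 + 0 \left(-10\right) \left(-9\right) = -8 + 0 \left(-9\right) = -8 + 0 = -8$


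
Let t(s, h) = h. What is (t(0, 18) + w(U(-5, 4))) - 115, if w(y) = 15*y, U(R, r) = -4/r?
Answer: -112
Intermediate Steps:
(t(0, 18) + w(U(-5, 4))) - 115 = (18 + 15*(-4/4)) - 115 = (18 + 15*(-4*¼)) - 115 = (18 + 15*(-1)) - 115 = (18 - 15) - 115 = 3 - 115 = -112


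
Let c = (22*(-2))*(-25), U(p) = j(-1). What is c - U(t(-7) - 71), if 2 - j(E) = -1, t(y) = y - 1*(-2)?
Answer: 1097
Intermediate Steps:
t(y) = 2 + y (t(y) = y + 2 = 2 + y)
j(E) = 3 (j(E) = 2 - 1*(-1) = 2 + 1 = 3)
U(p) = 3
c = 1100 (c = -44*(-25) = 1100)
c - U(t(-7) - 71) = 1100 - 1*3 = 1100 - 3 = 1097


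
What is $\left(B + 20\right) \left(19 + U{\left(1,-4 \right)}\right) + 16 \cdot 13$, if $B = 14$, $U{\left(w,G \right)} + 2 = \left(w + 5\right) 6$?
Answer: $2010$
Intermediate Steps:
$U{\left(w,G \right)} = 28 + 6 w$ ($U{\left(w,G \right)} = -2 + \left(w + 5\right) 6 = -2 + \left(5 + w\right) 6 = -2 + \left(30 + 6 w\right) = 28 + 6 w$)
$\left(B + 20\right) \left(19 + U{\left(1,-4 \right)}\right) + 16 \cdot 13 = \left(14 + 20\right) \left(19 + \left(28 + 6 \cdot 1\right)\right) + 16 \cdot 13 = 34 \left(19 + \left(28 + 6\right)\right) + 208 = 34 \left(19 + 34\right) + 208 = 34 \cdot 53 + 208 = 1802 + 208 = 2010$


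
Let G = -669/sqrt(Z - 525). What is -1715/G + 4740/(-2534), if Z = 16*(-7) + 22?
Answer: -2370/1267 + 1715*I*sqrt(615)/669 ≈ -1.8706 + 63.573*I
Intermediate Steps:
Z = -90 (Z = -112 + 22 = -90)
G = 223*I*sqrt(615)/205 (G = -669/sqrt(-90 - 525) = -669*(-I*sqrt(615)/615) = -(-223)*I*sqrt(615)/205 = 223*I*sqrt(615)/205 ≈ 26.977*I)
-1715/G + 4740/(-2534) = -1715*(-I*sqrt(615)/669) + 4740/(-2534) = -(-1715)*I*sqrt(615)/669 + 4740*(-1/2534) = 1715*I*sqrt(615)/669 - 2370/1267 = -2370/1267 + 1715*I*sqrt(615)/669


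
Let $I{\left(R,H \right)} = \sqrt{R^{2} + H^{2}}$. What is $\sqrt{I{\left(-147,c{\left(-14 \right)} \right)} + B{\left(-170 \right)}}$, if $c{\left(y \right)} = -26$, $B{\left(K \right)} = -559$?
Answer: $\sqrt{-559 + \sqrt{22285}} \approx 20.242 i$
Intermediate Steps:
$I{\left(R,H \right)} = \sqrt{H^{2} + R^{2}}$
$\sqrt{I{\left(-147,c{\left(-14 \right)} \right)} + B{\left(-170 \right)}} = \sqrt{\sqrt{\left(-26\right)^{2} + \left(-147\right)^{2}} - 559} = \sqrt{\sqrt{676 + 21609} - 559} = \sqrt{\sqrt{22285} - 559} = \sqrt{-559 + \sqrt{22285}}$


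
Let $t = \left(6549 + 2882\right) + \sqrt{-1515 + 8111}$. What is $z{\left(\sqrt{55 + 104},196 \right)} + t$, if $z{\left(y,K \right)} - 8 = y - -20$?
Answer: $9459 + \sqrt{159} + 2 \sqrt{1649} \approx 9552.8$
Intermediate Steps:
$z{\left(y,K \right)} = 28 + y$ ($z{\left(y,K \right)} = 8 + \left(y - -20\right) = 8 + \left(y + 20\right) = 8 + \left(20 + y\right) = 28 + y$)
$t = 9431 + 2 \sqrt{1649}$ ($t = 9431 + \sqrt{6596} = 9431 + 2 \sqrt{1649} \approx 9512.2$)
$z{\left(\sqrt{55 + 104},196 \right)} + t = \left(28 + \sqrt{55 + 104}\right) + \left(9431 + 2 \sqrt{1649}\right) = \left(28 + \sqrt{159}\right) + \left(9431 + 2 \sqrt{1649}\right) = 9459 + \sqrt{159} + 2 \sqrt{1649}$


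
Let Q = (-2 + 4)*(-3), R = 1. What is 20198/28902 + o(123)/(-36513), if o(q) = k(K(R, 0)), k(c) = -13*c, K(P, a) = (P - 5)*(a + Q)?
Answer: 41472611/58627707 ≈ 0.70739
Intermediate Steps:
Q = -6 (Q = 2*(-3) = -6)
K(P, a) = (-6 + a)*(-5 + P) (K(P, a) = (P - 5)*(a - 6) = (-5 + P)*(-6 + a) = (-6 + a)*(-5 + P))
o(q) = -312 (o(q) = -13*(30 - 6*1 - 5*0 + 1*0) = -13*(30 - 6 + 0 + 0) = -13*24 = -312)
20198/28902 + o(123)/(-36513) = 20198/28902 - 312/(-36513) = 20198*(1/28902) - 312*(-1/36513) = 10099/14451 + 104/12171 = 41472611/58627707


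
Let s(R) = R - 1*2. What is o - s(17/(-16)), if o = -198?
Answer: -3119/16 ≈ -194.94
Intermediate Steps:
s(R) = -2 + R (s(R) = R - 2 = -2 + R)
o - s(17/(-16)) = -198 - (-2 + 17/(-16)) = -198 - (-2 + 17*(-1/16)) = -198 - (-2 - 17/16) = -198 - 1*(-49/16) = -198 + 49/16 = -3119/16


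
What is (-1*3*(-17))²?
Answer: 2601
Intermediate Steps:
(-1*3*(-17))² = (-3*(-17))² = 51² = 2601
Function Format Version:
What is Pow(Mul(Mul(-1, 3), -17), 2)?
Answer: 2601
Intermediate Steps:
Pow(Mul(Mul(-1, 3), -17), 2) = Pow(Mul(-3, -17), 2) = Pow(51, 2) = 2601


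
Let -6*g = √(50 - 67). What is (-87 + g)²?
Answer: (522 + I*√17)²/36 ≈ 7568.5 + 119.57*I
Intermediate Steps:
g = -I*√17/6 (g = -√(50 - 67)/6 = -I*√17/6 ≈ -0.68718*I)
(-87 + g)² = (-87 - I*√17/6)²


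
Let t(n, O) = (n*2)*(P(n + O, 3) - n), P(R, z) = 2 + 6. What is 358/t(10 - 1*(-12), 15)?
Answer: -179/308 ≈ -0.58117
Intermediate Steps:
P(R, z) = 8
t(n, O) = 2*n*(8 - n) (t(n, O) = (n*2)*(8 - n) = (2*n)*(8 - n) = 2*n*(8 - n))
358/t(10 - 1*(-12), 15) = 358/((2*(10 - 1*(-12))*(8 - (10 - 1*(-12))))) = 358/((2*(10 + 12)*(8 - (10 + 12)))) = 358/((2*22*(8 - 1*22))) = 358/((2*22*(8 - 22))) = 358/((2*22*(-14))) = 358/(-616) = 358*(-1/616) = -179/308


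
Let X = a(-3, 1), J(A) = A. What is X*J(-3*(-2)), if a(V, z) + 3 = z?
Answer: -12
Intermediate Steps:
a(V, z) = -3 + z
X = -2 (X = -3 + 1 = -2)
X*J(-3*(-2)) = -(-6)*(-2) = -2*6 = -12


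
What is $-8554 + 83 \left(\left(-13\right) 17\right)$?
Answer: $-26897$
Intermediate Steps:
$-8554 + 83 \left(\left(-13\right) 17\right) = -8554 + 83 \left(-221\right) = -8554 - 18343 = -26897$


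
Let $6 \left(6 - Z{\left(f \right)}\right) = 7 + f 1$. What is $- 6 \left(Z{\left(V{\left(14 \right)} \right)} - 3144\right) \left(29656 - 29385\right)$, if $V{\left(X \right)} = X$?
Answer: $5108079$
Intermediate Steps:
$Z{\left(f \right)} = \frac{29}{6} - \frac{f}{6}$ ($Z{\left(f \right)} = 6 - \frac{7 + f 1}{6} = 6 - \frac{7 + f}{6} = 6 - \left(\frac{7}{6} + \frac{f}{6}\right) = \frac{29}{6} - \frac{f}{6}$)
$- 6 \left(Z{\left(V{\left(14 \right)} \right)} - 3144\right) \left(29656 - 29385\right) = - 6 \left(\left(\frac{29}{6} - \frac{7}{3}\right) - 3144\right) \left(29656 - 29385\right) = - 6 \left(\left(\frac{29}{6} - \frac{7}{3}\right) - 3144\right) 271 = - 6 \left(\frac{5}{2} - 3144\right) 271 = - 6 \left(\left(- \frac{6283}{2}\right) 271\right) = \left(-6\right) \left(- \frac{1702693}{2}\right) = 5108079$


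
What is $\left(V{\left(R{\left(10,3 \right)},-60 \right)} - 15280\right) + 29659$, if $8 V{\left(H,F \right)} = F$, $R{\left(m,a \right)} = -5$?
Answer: $\frac{28743}{2} \approx 14372.0$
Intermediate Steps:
$V{\left(H,F \right)} = \frac{F}{8}$
$\left(V{\left(R{\left(10,3 \right)},-60 \right)} - 15280\right) + 29659 = \left(\frac{1}{8} \left(-60\right) - 15280\right) + 29659 = \left(- \frac{15}{2} - 15280\right) + 29659 = - \frac{30575}{2} + 29659 = \frac{28743}{2}$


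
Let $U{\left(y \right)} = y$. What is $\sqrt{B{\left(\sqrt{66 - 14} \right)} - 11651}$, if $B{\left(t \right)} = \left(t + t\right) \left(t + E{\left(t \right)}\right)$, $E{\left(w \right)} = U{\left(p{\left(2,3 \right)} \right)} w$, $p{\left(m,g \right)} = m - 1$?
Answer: $i \sqrt{11443} \approx 106.97 i$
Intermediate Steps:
$p{\left(m,g \right)} = -1 + m$
$E{\left(w \right)} = w$ ($E{\left(w \right)} = \left(-1 + 2\right) w = 1 w = w$)
$B{\left(t \right)} = 4 t^{2}$ ($B{\left(t \right)} = \left(t + t\right) \left(t + t\right) = 2 t 2 t = 4 t^{2}$)
$\sqrt{B{\left(\sqrt{66 - 14} \right)} - 11651} = \sqrt{4 \left(\sqrt{66 - 14}\right)^{2} - 11651} = \sqrt{4 \left(\sqrt{52}\right)^{2} - 11651} = \sqrt{4 \left(2 \sqrt{13}\right)^{2} - 11651} = \sqrt{4 \cdot 52 - 11651} = \sqrt{208 - 11651} = \sqrt{-11443} = i \sqrt{11443}$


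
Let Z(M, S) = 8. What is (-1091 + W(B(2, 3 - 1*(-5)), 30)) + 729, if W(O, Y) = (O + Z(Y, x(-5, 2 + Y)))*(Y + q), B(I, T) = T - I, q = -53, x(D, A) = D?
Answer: -684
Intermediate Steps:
W(O, Y) = (-53 + Y)*(8 + O) (W(O, Y) = (O + 8)*(Y - 53) = (8 + O)*(-53 + Y) = (-53 + Y)*(8 + O))
(-1091 + W(B(2, 3 - 1*(-5)), 30)) + 729 = (-1091 + (-424 - 53*((3 - 1*(-5)) - 1*2) + 8*30 + ((3 - 1*(-5)) - 1*2)*30)) + 729 = (-1091 + (-424 - 53*((3 + 5) - 2) + 240 + ((3 + 5) - 2)*30)) + 729 = (-1091 + (-424 - 53*(8 - 2) + 240 + (8 - 2)*30)) + 729 = (-1091 + (-424 - 53*6 + 240 + 6*30)) + 729 = (-1091 + (-424 - 318 + 240 + 180)) + 729 = (-1091 - 322) + 729 = -1413 + 729 = -684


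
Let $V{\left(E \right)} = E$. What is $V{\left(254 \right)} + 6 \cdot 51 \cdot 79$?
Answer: $24428$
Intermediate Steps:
$V{\left(254 \right)} + 6 \cdot 51 \cdot 79 = 254 + 6 \cdot 51 \cdot 79 = 254 + 306 \cdot 79 = 254 + 24174 = 24428$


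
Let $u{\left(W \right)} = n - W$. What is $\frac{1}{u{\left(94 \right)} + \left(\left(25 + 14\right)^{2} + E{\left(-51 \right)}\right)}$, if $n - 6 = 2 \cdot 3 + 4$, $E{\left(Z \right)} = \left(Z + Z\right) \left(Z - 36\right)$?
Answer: $\frac{1}{10317} \approx 9.6927 \cdot 10^{-5}$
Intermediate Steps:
$E{\left(Z \right)} = 2 Z \left(-36 + Z\right)$
$n = 16$ ($n = 6 + \left(2 \cdot 3 + 4\right) = 6 + \left(6 + 4\right) = 6 + 10 = 16$)
$u{\left(W \right)} = 16 - W$
$\frac{1}{u{\left(94 \right)} + \left(\left(25 + 14\right)^{2} + E{\left(-51 \right)}\right)} = \frac{1}{\left(16 - 94\right) + \left(\left(25 + 14\right)^{2} + 2 \left(-51\right) \left(-36 - 51\right)\right)} = \frac{1}{\left(16 - 94\right) + \left(39^{2} + 2 \left(-51\right) \left(-87\right)\right)} = \frac{1}{-78 + \left(1521 + 8874\right)} = \frac{1}{-78 + 10395} = \frac{1}{10317}$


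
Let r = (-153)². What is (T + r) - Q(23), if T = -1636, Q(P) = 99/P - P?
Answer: 501209/23 ≈ 21792.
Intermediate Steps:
Q(P) = -P + 99/P
r = 23409
(T + r) - Q(23) = (-1636 + 23409) - (-1*23 + 99/23) = 21773 - (-23 + 99*(1/23)) = 21773 - (-23 + 99/23) = 21773 - 1*(-430/23) = 21773 + 430/23 = 501209/23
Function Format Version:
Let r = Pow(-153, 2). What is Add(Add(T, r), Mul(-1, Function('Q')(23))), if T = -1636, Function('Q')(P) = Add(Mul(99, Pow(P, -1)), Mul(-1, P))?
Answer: Rational(501209, 23) ≈ 21792.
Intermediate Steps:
Function('Q')(P) = Add(Mul(-1, P), Mul(99, Pow(P, -1)))
r = 23409
Add(Add(T, r), Mul(-1, Function('Q')(23))) = Add(Add(-1636, 23409), Mul(-1, Add(Mul(-1, 23), Mul(99, Pow(23, -1))))) = Add(21773, Mul(-1, Add(-23, Mul(99, Rational(1, 23))))) = Add(21773, Mul(-1, Add(-23, Rational(99, 23)))) = Add(21773, Mul(-1, Rational(-430, 23))) = Add(21773, Rational(430, 23)) = Rational(501209, 23)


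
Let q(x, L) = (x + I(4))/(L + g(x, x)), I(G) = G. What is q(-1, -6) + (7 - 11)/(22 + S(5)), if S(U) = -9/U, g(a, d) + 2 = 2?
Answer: -141/202 ≈ -0.69802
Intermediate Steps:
g(a, d) = 0 (g(a, d) = -2 + 2 = 0)
q(x, L) = (4 + x)/L (q(x, L) = (x + 4)/(L + 0) = (4 + x)/L)
q(-1, -6) + (7 - 11)/(22 + S(5)) = (4 - 1)/(-6) + (7 - 11)/(22 - 9/5) = -1/6*3 - 4/(22 - 9*1/5) = -1/2 - 4/(22 - 9/5) = -1/2 - 4/(101/5) = -1/2 + (5/101)*(-4) = -1/2 - 20/101 = -141/202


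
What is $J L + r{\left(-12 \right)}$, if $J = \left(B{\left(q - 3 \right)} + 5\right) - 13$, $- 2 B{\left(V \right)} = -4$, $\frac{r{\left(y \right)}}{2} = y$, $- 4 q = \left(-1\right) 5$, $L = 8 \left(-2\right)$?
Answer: $72$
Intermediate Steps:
$L = -16$
$q = \frac{5}{4}$ ($q = - \frac{\left(-1\right) 5}{4} = \left(- \frac{1}{4}\right) \left(-5\right) = \frac{5}{4} \approx 1.25$)
$r{\left(y \right)} = 2 y$
$B{\left(V \right)} = 2$ ($B{\left(V \right)} = \left(- \frac{1}{2}\right) \left(-4\right) = 2$)
$J = -6$ ($J = \left(2 + 5\right) - 13 = 7 - 13 = -6$)
$J L + r{\left(-12 \right)} = \left(-6\right) \left(-16\right) + 2 \left(-12\right) = 96 - 24 = 72$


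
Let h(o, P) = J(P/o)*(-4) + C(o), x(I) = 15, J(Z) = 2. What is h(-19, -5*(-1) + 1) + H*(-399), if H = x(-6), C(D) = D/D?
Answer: -5992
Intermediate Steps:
C(D) = 1
H = 15
h(o, P) = -7 (h(o, P) = 2*(-4) + 1 = -8 + 1 = -7)
h(-19, -5*(-1) + 1) + H*(-399) = -7 + 15*(-399) = -7 - 5985 = -5992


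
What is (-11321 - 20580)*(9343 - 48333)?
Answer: 1243819990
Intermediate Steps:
(-11321 - 20580)*(9343 - 48333) = -31901*(-38990) = 1243819990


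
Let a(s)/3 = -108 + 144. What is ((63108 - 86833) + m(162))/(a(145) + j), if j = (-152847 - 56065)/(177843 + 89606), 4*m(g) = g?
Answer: -12668791681/57351160 ≈ -220.90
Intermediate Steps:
m(g) = g/4
a(s) = 108 (a(s) = 3*(-108 + 144) = 3*36 = 108)
j = -208912/267449 ≈ -0.78113
((63108 - 86833) + m(162))/(a(145) + j) = ((63108 - 86833) + (1/4)*162)/(108 - 208912/267449) = (-23725 + 81/2)/(28675580/267449) = -47369/2*267449/28675580 = -12668791681/57351160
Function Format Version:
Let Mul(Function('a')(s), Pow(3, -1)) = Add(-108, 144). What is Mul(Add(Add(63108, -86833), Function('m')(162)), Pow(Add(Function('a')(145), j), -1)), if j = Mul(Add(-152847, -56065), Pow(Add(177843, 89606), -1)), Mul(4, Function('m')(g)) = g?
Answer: Rational(-12668791681, 57351160) ≈ -220.90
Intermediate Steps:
Function('m')(g) = Mul(Rational(1, 4), g)
Function('a')(s) = 108 (Function('a')(s) = Mul(3, Add(-108, 144)) = Mul(3, 36) = 108)
j = Rational(-208912, 267449) (j = Mul(-208912, Pow(267449, -1)) = Mul(-208912, Rational(1, 267449)) = Rational(-208912, 267449) ≈ -0.78113)
Mul(Add(Add(63108, -86833), Function('m')(162)), Pow(Add(Function('a')(145), j), -1)) = Mul(Add(Add(63108, -86833), Mul(Rational(1, 4), 162)), Pow(Add(108, Rational(-208912, 267449)), -1)) = Mul(Add(-23725, Rational(81, 2)), Pow(Rational(28675580, 267449), -1)) = Mul(Rational(-47369, 2), Rational(267449, 28675580)) = Rational(-12668791681, 57351160)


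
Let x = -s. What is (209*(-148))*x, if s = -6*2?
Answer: -371184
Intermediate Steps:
s = -12
x = 12 (x = -1*(-12) = 12)
(209*(-148))*x = (209*(-148))*12 = -30932*12 = -371184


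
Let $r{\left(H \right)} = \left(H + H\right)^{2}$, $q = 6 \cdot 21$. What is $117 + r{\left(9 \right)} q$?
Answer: $40941$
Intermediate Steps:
$q = 126$
$r{\left(H \right)} = 4 H^{2}$ ($r{\left(H \right)} = \left(2 H\right)^{2} = 4 H^{2}$)
$117 + r{\left(9 \right)} q = 117 + 4 \cdot 9^{2} \cdot 126 = 117 + 4 \cdot 81 \cdot 126 = 117 + 324 \cdot 126 = 117 + 40824 = 40941$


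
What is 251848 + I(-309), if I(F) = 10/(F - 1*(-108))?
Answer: 50621438/201 ≈ 2.5185e+5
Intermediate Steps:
I(F) = 10/(108 + F) (I(F) = 10/(F + 108) = 10/(108 + F))
251848 + I(-309) = 251848 + 10/(108 - 309) = 251848 + 10/(-201) = 251848 + 10*(-1/201) = 251848 - 10/201 = 50621438/201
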